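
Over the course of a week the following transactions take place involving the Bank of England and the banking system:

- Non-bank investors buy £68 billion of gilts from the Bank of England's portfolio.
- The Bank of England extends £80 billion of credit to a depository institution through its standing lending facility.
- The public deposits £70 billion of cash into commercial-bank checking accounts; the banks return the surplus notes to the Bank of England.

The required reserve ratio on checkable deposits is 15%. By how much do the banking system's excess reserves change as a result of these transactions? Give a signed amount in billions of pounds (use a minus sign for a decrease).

+£81.7 billion

Asset sale (to non-banks) £68 billion: reserves −£68B, deposits −£68B.
Discount-window loan £80 billion: reserves +£80B, deposits 0.
Currency deposit £70 billion: reserves +£70B, deposits +£70B.
Totals: Δreserves = +£82B, Δdeposits = +£2B.
Δrequired reserves = 15% × +£2B = +£0.3B.
Δexcess reserves = Δreserves − Δrequired = +£82B − (+£0.3B) = +£81.7 billion.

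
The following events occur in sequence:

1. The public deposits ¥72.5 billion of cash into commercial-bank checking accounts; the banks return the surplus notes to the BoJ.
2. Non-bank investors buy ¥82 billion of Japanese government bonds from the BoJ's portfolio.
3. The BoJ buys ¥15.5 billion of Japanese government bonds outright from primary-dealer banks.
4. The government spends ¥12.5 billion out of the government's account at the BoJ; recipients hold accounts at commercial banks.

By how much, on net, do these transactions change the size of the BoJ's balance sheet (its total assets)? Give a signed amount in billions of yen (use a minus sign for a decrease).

BoJ balance sheet:
  Assets:      Securities −¥66.5B
  Liabilities: Bank reserves +¥18.5B, Currency in circulation −¥72.5B, Government deposits −¥12.5B
Commercial banking system:
  Assets:      Reserves at CB +¥18.5B, Securities −¥15.5B
  Liabilities: Checkable deposits +¥3B
Change in total BoJ assets = -¥66.5 billion.

-¥66.5 billion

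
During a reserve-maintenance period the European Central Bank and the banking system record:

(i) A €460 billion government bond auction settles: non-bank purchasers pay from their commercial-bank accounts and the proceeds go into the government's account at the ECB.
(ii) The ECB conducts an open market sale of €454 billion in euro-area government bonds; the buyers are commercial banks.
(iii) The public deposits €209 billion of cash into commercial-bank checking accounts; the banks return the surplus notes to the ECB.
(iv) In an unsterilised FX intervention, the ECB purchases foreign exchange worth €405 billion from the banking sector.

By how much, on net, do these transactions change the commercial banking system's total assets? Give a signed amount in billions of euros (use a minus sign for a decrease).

-€251 billion

Government account inflow €460 billion: bank balance sheets shrink → −€460B.
OMO sale (to banks) €454 billion: just an asset swap on bank balance sheets → 0.
Currency deposit €209 billion: bank balance sheets expand → +€209B.
FX purchase €405 billion: just an asset swap on bank balance sheets → 0.
Net: −460 + 0 + 209 + 0 = -€251 billion.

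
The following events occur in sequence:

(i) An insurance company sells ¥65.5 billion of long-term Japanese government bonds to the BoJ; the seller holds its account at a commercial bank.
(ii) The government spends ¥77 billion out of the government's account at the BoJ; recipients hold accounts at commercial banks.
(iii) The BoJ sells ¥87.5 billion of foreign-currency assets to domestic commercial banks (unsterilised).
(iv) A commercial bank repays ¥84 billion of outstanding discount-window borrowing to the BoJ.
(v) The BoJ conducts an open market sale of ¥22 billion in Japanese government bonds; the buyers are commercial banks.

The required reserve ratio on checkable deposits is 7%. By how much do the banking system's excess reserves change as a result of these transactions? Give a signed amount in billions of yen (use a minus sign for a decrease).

-¥60.975 billion

Asset purchase (from non-banks) ¥65.5 billion: reserves +¥65.5B, deposits +¥65.5B.
Government spending ¥77 billion: reserves +¥77B, deposits +¥77B.
FX sale ¥87.5 billion: reserves −¥87.5B, deposits 0.
Discount-window repayment ¥84 billion: reserves −¥84B, deposits 0.
OMO sale (to banks) ¥22 billion: reserves −¥22B, deposits 0.
Totals: Δreserves = −¥51B, Δdeposits = +¥142.5B.
Δrequired reserves = 7% × +¥142.5B = +¥9.975B.
Δexcess reserves = Δreserves − Δrequired = −¥51B − (+¥9.975B) = -¥60.975 billion.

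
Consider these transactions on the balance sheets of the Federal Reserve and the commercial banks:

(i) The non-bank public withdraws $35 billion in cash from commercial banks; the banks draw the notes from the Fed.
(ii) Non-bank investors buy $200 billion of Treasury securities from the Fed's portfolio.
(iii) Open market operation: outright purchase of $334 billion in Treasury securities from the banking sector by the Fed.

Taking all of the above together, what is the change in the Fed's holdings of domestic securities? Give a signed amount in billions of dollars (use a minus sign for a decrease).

Fed balance sheet:
  Assets:      Securities +$134B
  Liabilities: Bank reserves +$99B, Currency in circulation +$35B
Commercial banking system:
  Assets:      Reserves at CB +$99B, Securities −$334B
  Liabilities: Checkable deposits −$235B
So the change in the Fed's holdings of domestic securities is +$134 billion.

+$134 billion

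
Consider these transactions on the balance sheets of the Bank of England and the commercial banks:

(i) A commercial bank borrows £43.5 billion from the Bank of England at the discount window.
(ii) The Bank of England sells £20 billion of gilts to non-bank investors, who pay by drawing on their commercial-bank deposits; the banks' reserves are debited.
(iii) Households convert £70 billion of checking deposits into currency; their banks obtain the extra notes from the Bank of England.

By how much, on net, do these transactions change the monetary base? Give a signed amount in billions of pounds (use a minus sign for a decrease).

+£23.5 billion

Bank of England balance sheet:
  Assets:      Securities −£20B, Loans to banks +£43.5B
  Liabilities: Bank reserves −£46.5B, Currency in circulation +£70B
Monetary base = currency + reserves: +£70B + (−£46.5B) = +£23.5 billion.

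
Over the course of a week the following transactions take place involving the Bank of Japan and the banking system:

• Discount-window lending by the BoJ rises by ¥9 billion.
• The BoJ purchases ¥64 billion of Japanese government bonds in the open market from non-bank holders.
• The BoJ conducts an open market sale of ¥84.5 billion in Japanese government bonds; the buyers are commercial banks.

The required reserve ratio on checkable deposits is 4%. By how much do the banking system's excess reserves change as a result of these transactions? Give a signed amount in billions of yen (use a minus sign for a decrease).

Discount-window loan ¥9 billion: reserves +¥9B, deposits 0.
Asset purchase (from non-banks) ¥64 billion: reserves +¥64B, deposits +¥64B.
OMO sale (to banks) ¥84.5 billion: reserves −¥84.5B, deposits 0.
Totals: Δreserves = −¥11.5B, Δdeposits = +¥64B.
Δrequired reserves = 4% × +¥64B = +¥2.56B.
Δexcess reserves = Δreserves − Δrequired = −¥11.5B − (+¥2.56B) = -¥14.06 billion.

-¥14.06 billion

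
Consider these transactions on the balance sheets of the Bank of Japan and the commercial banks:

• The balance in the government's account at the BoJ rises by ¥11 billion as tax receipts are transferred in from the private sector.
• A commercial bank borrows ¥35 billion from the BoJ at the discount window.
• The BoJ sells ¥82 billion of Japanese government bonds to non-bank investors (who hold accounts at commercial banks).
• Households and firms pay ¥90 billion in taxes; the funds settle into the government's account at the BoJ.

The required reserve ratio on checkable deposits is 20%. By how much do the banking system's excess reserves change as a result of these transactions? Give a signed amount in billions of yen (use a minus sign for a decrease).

Government account inflow ¥11 billion: reserves −¥11B, deposits −¥11B.
Discount-window loan ¥35 billion: reserves +¥35B, deposits 0.
Asset sale (to non-banks) ¥82 billion: reserves −¥82B, deposits −¥82B.
Government account inflow ¥90 billion: reserves −¥90B, deposits −¥90B.
Totals: Δreserves = −¥148B, Δdeposits = −¥183B.
Δrequired reserves = 20% × −¥183B = −¥36.6B.
Δexcess reserves = Δreserves − Δrequired = −¥148B − (−¥36.6B) = -¥111.4 billion.

-¥111.4 billion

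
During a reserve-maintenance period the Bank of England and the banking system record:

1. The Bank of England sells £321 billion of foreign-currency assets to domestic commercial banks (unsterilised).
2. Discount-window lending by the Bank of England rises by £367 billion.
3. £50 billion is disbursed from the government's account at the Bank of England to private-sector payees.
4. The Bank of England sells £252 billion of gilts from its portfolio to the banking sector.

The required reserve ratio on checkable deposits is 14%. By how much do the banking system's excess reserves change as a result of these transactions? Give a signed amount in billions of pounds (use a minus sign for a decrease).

FX sale £321 billion: reserves −£321B, deposits 0.
Discount-window loan £367 billion: reserves +£367B, deposits 0.
Government spending £50 billion: reserves +£50B, deposits +£50B.
OMO sale (to banks) £252 billion: reserves −£252B, deposits 0.
Totals: Δreserves = −£156B, Δdeposits = +£50B.
Δrequired reserves = 14% × +£50B = +£7B.
Δexcess reserves = Δreserves − Δrequired = −£156B − (+£7B) = -£163 billion.

-£163 billion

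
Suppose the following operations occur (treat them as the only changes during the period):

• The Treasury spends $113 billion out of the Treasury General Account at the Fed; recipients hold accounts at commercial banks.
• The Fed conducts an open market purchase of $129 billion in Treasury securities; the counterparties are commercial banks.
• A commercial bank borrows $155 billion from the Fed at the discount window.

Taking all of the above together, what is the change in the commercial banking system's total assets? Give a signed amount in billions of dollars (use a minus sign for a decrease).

Government spending $113 billion: bank balance sheets expand → +$113B.
OMO purchase (from banks) $129 billion: just an asset swap on bank balance sheets → 0.
Discount-window loan $155 billion: bank balance sheets expand → +$155B.
Net: 113 + 0 + 155 = +$268 billion.

+$268 billion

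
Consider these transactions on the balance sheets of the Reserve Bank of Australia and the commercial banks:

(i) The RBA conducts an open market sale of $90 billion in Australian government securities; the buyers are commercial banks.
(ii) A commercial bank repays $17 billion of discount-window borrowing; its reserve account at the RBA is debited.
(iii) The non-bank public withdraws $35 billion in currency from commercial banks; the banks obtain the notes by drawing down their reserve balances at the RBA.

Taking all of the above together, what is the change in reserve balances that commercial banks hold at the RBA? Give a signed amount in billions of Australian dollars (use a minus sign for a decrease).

-$142 billion

OMO sale (to banks) $90 billion: the buying banks pay out of their reserve balances → −$90B.
Discount-window repayment $17 billion: repayment is debited from reserves → −$17B.
Currency withdrawal $35 billion: banks swap reserves for currency → −$35B.
Net: −90 − 17 − 35 = -$142 billion.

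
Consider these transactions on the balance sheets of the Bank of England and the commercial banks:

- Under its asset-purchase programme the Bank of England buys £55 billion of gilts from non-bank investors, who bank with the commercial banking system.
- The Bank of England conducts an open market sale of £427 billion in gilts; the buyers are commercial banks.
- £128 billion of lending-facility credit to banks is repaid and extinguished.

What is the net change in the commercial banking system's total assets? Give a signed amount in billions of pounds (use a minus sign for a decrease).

Asset purchase (from non-banks) £55 billion: bank balance sheets expand → +£55B.
OMO sale (to banks) £427 billion: just an asset swap on bank balance sheets → 0.
Discount-window repayment £128 billion: bank balance sheets shrink → −£128B.
Net: 55 + 0 − 128 = -£73 billion.

-£73 billion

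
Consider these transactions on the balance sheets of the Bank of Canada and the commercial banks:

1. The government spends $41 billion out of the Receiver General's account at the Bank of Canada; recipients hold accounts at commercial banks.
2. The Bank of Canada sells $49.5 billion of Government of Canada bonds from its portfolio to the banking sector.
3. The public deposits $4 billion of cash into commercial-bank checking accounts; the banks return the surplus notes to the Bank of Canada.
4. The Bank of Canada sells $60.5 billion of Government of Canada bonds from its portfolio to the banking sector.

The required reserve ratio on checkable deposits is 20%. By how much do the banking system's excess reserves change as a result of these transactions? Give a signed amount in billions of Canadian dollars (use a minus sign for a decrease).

-$74 billion

Government spending $41 billion: reserves +$41B, deposits +$41B.
OMO sale (to banks) $49.5 billion: reserves −$49.5B, deposits 0.
Currency deposit $4 billion: reserves +$4B, deposits +$4B.
OMO sale (to banks) $60.5 billion: reserves −$60.5B, deposits 0.
Totals: Δreserves = −$65B, Δdeposits = +$45B.
Δrequired reserves = 20% × +$45B = +$9B.
Δexcess reserves = Δreserves − Δrequired = −$65B − (+$9B) = -$74 billion.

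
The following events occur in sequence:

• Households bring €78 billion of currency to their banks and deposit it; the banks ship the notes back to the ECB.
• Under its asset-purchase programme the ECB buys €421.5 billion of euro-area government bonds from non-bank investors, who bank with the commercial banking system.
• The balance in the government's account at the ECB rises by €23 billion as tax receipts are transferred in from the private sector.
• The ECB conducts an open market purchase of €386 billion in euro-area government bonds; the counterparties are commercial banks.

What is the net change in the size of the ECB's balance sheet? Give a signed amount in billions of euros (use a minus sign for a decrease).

+€807.5 billion

Currency deposit €78 billion: only the composition of liabilities changes → 0.
Asset purchase (from non-banks) €421.5 billion: an ECB asset is acquired → +€421.5B.
Government account inflow €23 billion: only the composition of liabilities changes → 0.
OMO purchase (from banks) €386 billion: an ECB asset is acquired → +€386B.
Net: 0 + 421.5 + 0 + 386 = +€807.5 billion.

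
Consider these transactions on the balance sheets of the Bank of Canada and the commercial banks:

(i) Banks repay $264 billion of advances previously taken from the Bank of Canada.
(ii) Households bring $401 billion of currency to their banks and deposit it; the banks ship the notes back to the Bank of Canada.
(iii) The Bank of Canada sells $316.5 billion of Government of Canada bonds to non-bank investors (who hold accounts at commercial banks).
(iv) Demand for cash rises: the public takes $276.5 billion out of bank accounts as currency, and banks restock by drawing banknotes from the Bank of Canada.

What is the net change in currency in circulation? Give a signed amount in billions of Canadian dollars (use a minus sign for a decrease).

Discount-window repayment $264 billion: no currency enters or leaves circulation → 0.
Currency deposit $401 billion: notes return to the central bank → −$401B.
Asset sale (to non-banks) $316.5 billion: no currency enters or leaves circulation → 0.
Currency withdrawal $276.5 billion: notes leave the central bank → +$276.5B.
Net: 0 − 401 + 0 + 276.5 = -$124.5 billion.

-$124.5 billion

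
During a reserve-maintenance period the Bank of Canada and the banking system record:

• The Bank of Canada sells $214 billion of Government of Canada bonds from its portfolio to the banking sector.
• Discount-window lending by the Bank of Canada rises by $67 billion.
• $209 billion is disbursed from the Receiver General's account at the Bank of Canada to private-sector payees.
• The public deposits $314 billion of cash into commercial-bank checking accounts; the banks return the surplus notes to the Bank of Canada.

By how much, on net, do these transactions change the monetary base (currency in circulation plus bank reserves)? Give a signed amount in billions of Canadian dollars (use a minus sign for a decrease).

+$62 billion

OMO sale (to banks) $214 billion: Bank of Canada balance sheet contracts → −$214B.
Discount-window loan $67 billion: Bank of Canada balance sheet expands → +$67B.
Government spending $209 billion: a non-base liability converts back to reserves → +$209B.
Currency deposit $314 billion: just a shift between currency and reserves — both are base money → 0.
Net: −214 + 67 + 209 + 0 = +$62 billion.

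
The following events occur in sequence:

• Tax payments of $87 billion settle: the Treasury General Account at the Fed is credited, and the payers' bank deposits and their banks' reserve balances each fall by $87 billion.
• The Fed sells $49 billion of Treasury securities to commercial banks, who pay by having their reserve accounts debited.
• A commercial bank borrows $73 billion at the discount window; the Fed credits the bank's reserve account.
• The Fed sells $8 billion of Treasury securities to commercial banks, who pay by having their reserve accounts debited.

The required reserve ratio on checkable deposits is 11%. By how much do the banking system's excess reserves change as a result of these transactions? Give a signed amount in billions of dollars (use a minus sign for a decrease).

Government account inflow $87 billion: reserves −$87B, deposits −$87B.
OMO sale (to banks) $49 billion: reserves −$49B, deposits 0.
Discount-window loan $73 billion: reserves +$73B, deposits 0.
OMO sale (to banks) $8 billion: reserves −$8B, deposits 0.
Totals: Δreserves = −$71B, Δdeposits = −$87B.
Δrequired reserves = 11% × −$87B = −$9.57B.
Δexcess reserves = Δreserves − Δrequired = −$71B − (−$9.57B) = -$61.43 billion.

-$61.43 billion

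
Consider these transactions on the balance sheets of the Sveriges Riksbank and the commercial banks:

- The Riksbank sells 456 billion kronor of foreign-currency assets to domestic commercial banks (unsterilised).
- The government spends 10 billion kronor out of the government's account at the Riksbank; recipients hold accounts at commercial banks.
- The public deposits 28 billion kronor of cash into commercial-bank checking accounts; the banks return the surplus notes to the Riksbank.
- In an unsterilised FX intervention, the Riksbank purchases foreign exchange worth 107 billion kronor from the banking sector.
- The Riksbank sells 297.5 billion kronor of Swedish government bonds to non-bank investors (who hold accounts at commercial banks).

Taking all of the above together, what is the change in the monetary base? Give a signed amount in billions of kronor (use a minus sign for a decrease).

Riksbank balance sheet:
  Assets:      Securities −297.5B, Foreign assets −349B
  Liabilities: Bank reserves −608.5B, Currency in circulation −28B, Government deposits −10B
Commercial banking system:
  Assets:      Reserves at CB −608.5B, Foreign assets +349B
  Liabilities: Checkable deposits −259.5B
Monetary base = currency + reserves: −28B + (−608.5B) = -636.5 billion.

-636.5 billion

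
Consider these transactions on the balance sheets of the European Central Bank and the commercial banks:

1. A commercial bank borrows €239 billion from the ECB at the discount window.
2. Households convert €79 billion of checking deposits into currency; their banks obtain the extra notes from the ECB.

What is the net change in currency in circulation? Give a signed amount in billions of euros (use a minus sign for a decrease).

ECB balance sheet:
  Assets:      Loans to banks +€239B
  Liabilities: Bank reserves +€160B, Currency in circulation +€79B
So the change in currency in circulation is +€79 billion.

+€79 billion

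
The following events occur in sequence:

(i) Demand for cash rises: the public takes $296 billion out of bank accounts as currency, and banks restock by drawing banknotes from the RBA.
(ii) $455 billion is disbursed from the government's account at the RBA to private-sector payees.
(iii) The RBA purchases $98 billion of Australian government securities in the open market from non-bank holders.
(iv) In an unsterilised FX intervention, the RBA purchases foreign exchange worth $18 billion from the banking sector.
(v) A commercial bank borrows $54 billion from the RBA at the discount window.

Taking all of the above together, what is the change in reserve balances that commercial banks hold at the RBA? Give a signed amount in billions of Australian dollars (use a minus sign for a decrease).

+$329 billion

Currency withdrawal $296 billion: banks swap reserves for currency → −$296B.
Government spending $455 billion: government payments flow into bank reserve accounts → +$455B.
Asset purchase (from non-banks) $98 billion: the RBA pays by crediting reserve accounts → +$98B.
FX purchase $18 billion: the RBA pays by crediting reserve accounts → +$18B.
Discount-window loan $54 billion: the loan is credited to the bank's reserve account → +$54B.
Net: −296 + 455 + 98 + 18 + 54 = +$329 billion.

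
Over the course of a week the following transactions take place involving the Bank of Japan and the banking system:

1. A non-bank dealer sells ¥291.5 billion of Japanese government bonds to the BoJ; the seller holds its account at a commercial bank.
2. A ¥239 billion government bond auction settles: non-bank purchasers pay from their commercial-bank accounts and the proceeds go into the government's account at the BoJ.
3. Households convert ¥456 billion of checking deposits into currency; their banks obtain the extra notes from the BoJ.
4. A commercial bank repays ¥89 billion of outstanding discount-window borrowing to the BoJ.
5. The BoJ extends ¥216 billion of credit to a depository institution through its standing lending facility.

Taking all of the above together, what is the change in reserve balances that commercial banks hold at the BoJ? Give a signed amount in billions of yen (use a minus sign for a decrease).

Asset purchase (from non-banks) ¥291.5 billion: the BoJ pays by crediting reserve accounts → +¥291.5B.
Government account inflow ¥239 billion: funds move from bank reserves into the government account → −¥239B.
Currency withdrawal ¥456 billion: banks swap reserves for currency → −¥456B.
Discount-window repayment ¥89 billion: repayment is debited from reserves → −¥89B.
Discount-window loan ¥216 billion: the loan is credited to the bank's reserve account → +¥216B.
Net: 291.5 − 239 − 456 − 89 + 216 = -¥276.5 billion.

-¥276.5 billion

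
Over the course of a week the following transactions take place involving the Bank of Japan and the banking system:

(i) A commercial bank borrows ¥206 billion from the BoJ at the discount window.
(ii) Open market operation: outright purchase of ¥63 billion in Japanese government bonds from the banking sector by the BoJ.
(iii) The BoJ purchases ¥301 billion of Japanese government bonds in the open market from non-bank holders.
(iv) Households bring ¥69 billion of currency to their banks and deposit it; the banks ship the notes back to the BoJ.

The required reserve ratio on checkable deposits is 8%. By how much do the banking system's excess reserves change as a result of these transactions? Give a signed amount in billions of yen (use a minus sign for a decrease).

Discount-window loan ¥206 billion: reserves +¥206B, deposits 0.
OMO purchase (from banks) ¥63 billion: reserves +¥63B, deposits 0.
Asset purchase (from non-banks) ¥301 billion: reserves +¥301B, deposits +¥301B.
Currency deposit ¥69 billion: reserves +¥69B, deposits +¥69B.
Totals: Δreserves = +¥639B, Δdeposits = +¥370B.
Δrequired reserves = 8% × +¥370B = +¥29.6B.
Δexcess reserves = Δreserves − Δrequired = +¥639B − (+¥29.6B) = +¥609.4 billion.

+¥609.4 billion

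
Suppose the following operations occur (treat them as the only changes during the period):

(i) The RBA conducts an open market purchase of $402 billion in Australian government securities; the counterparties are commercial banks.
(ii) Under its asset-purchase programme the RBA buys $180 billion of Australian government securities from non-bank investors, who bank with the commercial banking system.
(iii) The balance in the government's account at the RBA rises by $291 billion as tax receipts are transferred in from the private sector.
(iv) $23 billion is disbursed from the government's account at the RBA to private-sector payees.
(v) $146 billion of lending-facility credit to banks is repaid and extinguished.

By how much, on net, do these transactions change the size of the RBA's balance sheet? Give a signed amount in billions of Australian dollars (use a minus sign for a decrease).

+$436 billion

RBA balance sheet:
  Assets:      Securities +$582B, Loans to banks −$146B
  Liabilities: Bank reserves +$168B, Government deposits +$268B
Commercial banking system:
  Assets:      Reserves at CB +$168B, Securities −$402B
  Liabilities: Checkable deposits −$88B, Borrowings from CB −$146B
Change in total RBA assets = +$436 billion.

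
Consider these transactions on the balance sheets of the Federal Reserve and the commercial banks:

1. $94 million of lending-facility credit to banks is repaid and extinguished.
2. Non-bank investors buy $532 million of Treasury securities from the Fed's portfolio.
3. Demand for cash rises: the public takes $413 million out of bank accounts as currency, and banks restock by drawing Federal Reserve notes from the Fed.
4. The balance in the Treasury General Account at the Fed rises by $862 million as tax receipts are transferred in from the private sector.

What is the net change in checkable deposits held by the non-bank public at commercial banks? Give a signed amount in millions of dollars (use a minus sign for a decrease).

-$1807 million

Discount-window repayment $94 million: the counterparty is a bank, so public deposits are unchanged → 0.
Asset sale (to non-banks) $532 million: non-bank counterparties' bank balances fall → −$532M.
Currency withdrawal $413 million: non-bank counterparties' bank balances fall → −$413M.
Government account inflow $862 million: non-bank counterparties' bank balances fall → −$862M.
Net: 0 − 532 − 413 − 862 = -$1807 million.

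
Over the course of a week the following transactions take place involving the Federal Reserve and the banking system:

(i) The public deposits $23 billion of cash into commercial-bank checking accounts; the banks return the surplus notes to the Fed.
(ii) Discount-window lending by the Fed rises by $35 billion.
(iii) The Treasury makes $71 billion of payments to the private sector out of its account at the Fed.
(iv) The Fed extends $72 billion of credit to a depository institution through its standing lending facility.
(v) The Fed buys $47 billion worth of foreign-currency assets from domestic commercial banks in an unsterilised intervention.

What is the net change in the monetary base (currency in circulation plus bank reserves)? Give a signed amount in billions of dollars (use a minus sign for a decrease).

+$225 billion

Currency deposit $23 billion: just a shift between currency and reserves — both are base money → 0.
Discount-window loan $35 billion: Fed balance sheet expands → +$35B.
Government spending $71 billion: a non-base liability converts back to reserves → +$71B.
Discount-window loan $72 billion: Fed balance sheet expands → +$72B.
FX purchase $47 billion: Fed balance sheet expands → +$47B.
Net: 0 + 35 + 71 + 72 + 47 = +$225 billion.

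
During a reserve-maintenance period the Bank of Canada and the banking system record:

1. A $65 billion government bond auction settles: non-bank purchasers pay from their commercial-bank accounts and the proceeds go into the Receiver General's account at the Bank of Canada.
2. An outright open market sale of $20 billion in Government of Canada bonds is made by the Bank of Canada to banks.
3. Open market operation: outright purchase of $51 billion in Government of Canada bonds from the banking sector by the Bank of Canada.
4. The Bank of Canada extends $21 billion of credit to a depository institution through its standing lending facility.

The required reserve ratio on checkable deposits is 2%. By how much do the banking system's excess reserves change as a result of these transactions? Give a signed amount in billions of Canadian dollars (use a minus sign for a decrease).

-$11.7 billion

Government account inflow $65 billion: reserves −$65B, deposits −$65B.
OMO sale (to banks) $20 billion: reserves −$20B, deposits 0.
OMO purchase (from banks) $51 billion: reserves +$51B, deposits 0.
Discount-window loan $21 billion: reserves +$21B, deposits 0.
Totals: Δreserves = −$13B, Δdeposits = −$65B.
Δrequired reserves = 2% × −$65B = −$1.3B.
Δexcess reserves = Δreserves − Δrequired = −$13B − (−$1.3B) = -$11.7 billion.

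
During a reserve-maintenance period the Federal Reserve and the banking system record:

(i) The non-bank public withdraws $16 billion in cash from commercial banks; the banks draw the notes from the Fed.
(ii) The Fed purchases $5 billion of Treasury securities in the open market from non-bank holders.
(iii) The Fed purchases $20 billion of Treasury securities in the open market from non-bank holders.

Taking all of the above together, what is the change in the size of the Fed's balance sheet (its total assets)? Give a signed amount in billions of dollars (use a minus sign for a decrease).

Currency withdrawal $16 billion: only the composition of liabilities changes → 0.
Asset purchase (from non-banks) $5 billion: a Fed asset is acquired → +$5B.
Asset purchase (from non-banks) $20 billion: a Fed asset is acquired → +$20B.
Net: 0 + 5 + 20 = +$25 billion.

+$25 billion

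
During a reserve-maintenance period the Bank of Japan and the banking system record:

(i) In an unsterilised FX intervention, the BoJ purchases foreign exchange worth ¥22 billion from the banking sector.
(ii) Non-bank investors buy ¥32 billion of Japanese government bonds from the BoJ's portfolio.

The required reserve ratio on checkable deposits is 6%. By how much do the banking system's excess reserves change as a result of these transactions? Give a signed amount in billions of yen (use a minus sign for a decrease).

FX purchase ¥22 billion: reserves +¥22B, deposits 0.
Asset sale (to non-banks) ¥32 billion: reserves −¥32B, deposits −¥32B.
Totals: Δreserves = −¥10B, Δdeposits = −¥32B.
Δrequired reserves = 6% × −¥32B = −¥1.92B.
Δexcess reserves = Δreserves − Δrequired = −¥10B − (−¥1.92B) = -¥8.08 billion.

-¥8.08 billion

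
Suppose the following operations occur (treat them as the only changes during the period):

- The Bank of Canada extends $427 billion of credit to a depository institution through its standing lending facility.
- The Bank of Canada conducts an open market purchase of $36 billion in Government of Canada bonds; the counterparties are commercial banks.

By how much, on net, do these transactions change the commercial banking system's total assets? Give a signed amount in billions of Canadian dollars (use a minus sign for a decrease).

+$427 billion

Bank of Canada balance sheet:
  Assets:      Securities +$36B, Loans to banks +$427B
  Liabilities: Bank reserves +$463B
Commercial banking system:
  Assets:      Reserves at CB +$463B, Securities −$36B
  Liabilities: Borrowings from CB +$427B
Change in total bank assets = +$427 billion.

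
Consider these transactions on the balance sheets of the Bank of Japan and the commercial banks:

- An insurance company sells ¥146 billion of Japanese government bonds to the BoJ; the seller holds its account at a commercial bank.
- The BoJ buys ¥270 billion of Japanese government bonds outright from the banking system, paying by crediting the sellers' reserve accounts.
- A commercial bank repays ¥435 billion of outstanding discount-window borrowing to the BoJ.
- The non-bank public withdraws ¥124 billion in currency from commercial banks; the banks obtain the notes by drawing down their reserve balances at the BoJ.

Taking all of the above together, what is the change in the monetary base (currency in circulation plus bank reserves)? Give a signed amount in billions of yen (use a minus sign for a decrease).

BoJ balance sheet:
  Assets:      Securities +¥416B, Loans to banks −¥435B
  Liabilities: Bank reserves −¥143B, Currency in circulation +¥124B
Monetary base = currency + reserves: +¥124B + (−¥143B) = -¥19 billion.

-¥19 billion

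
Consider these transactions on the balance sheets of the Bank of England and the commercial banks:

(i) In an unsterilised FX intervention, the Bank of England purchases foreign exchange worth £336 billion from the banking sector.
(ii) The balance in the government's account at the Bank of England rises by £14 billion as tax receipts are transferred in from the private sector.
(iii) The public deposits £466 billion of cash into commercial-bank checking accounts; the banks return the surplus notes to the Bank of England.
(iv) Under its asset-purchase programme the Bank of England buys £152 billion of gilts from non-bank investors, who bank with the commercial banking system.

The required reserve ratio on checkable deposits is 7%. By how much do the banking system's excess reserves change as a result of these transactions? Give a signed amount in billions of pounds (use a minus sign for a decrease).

+£897.72 billion

FX purchase £336 billion: reserves +£336B, deposits 0.
Government account inflow £14 billion: reserves −£14B, deposits −£14B.
Currency deposit £466 billion: reserves +£466B, deposits +£466B.
Asset purchase (from non-banks) £152 billion: reserves +£152B, deposits +£152B.
Totals: Δreserves = +£940B, Δdeposits = +£604B.
Δrequired reserves = 7% × +£604B = +£42.28B.
Δexcess reserves = Δreserves − Δrequired = +£940B − (+£42.28B) = +£897.72 billion.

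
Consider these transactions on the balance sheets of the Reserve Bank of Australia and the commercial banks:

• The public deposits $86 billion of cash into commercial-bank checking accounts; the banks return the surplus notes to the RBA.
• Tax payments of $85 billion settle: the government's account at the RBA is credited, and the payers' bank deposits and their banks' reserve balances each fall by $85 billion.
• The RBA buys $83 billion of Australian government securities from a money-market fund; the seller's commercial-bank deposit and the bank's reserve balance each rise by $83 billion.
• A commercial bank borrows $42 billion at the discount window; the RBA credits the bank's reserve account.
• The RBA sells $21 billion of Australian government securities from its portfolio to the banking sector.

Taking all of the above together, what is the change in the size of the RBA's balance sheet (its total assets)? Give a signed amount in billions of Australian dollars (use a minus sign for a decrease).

Currency deposit $86 billion: only the composition of liabilities changes → 0.
Government account inflow $85 billion: only the composition of liabilities changes → 0.
Asset purchase (from non-banks) $83 billion: an RBA asset is acquired → +$83B.
Discount-window loan $42 billion: an RBA asset is acquired → +$42B.
OMO sale (to banks) $21 billion: an RBA asset is shed → −$21B.
Net: 0 + 0 + 83 + 42 − 21 = +$104 billion.

+$104 billion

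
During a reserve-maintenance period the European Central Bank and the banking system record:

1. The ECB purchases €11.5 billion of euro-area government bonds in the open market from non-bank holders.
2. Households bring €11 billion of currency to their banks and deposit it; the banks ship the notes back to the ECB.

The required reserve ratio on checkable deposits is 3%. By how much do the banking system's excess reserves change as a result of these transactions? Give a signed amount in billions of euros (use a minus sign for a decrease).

Asset purchase (from non-banks) €11.5 billion: reserves +€11.5B, deposits +€11.5B.
Currency deposit €11 billion: reserves +€11B, deposits +€11B.
Totals: Δreserves = +€22.5B, Δdeposits = +€22.5B.
Δrequired reserves = 3% × +€22.5B = +€0.675B.
Δexcess reserves = Δreserves − Δrequired = +€22.5B − (+€0.675B) = +€21.825 billion.

+€21.825 billion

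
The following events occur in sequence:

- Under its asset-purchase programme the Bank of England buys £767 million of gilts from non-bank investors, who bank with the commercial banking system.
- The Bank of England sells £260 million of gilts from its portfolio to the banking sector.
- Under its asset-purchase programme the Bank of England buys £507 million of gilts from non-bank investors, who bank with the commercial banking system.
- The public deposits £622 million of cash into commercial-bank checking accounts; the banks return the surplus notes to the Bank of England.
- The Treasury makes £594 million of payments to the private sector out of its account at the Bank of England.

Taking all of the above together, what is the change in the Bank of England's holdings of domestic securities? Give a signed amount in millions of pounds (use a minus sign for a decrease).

+£1014 million

Asset purchase (from non-banks) £767 million: securities added to the Bank of England's portfolio → +£767M.
OMO sale (to banks) £260 million: securities removed from the Bank of England's portfolio → −£260M.
Asset purchase (from non-banks) £507 million: securities added to the Bank of England's portfolio → +£507M.
Currency deposit £622 million: the Bank of England's securities portfolio is untouched → 0.
Government spending £594 million: the Bank of England's securities portfolio is untouched → 0.
Net: 767 − 260 + 507 + 0 + 0 = +£1014 million.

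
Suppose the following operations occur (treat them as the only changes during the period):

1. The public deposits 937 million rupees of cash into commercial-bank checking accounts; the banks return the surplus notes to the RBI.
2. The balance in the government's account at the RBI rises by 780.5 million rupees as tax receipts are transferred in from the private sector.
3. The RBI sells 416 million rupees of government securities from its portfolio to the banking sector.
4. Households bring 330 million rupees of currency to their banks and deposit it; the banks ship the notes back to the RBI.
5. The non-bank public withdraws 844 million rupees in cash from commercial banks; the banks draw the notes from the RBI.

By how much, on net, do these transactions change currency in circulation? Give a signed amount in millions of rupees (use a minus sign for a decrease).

RBI balance sheet:
  Assets:      Securities −416M
  Liabilities: Bank reserves −773.5M, Currency in circulation −423M, Government deposits +780.5M
So the change in currency in circulation is -423 million.

-423 million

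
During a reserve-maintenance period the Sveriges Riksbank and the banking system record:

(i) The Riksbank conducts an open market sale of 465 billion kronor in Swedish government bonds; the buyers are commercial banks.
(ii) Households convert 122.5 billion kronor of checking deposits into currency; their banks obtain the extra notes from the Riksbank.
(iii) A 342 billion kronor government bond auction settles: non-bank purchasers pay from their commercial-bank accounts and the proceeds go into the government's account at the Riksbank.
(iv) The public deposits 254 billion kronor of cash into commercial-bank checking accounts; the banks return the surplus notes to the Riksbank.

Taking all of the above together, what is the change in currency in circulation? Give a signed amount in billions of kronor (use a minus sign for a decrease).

OMO sale (to banks) 465 billion kronor: no currency enters or leaves circulation → 0.
Currency withdrawal 122.5 billion kronor: notes leave the central bank → +122.5B.
Government account inflow 342 billion kronor: no currency enters or leaves circulation → 0.
Currency deposit 254 billion kronor: notes return to the central bank → −254B.
Net: 0 + 122.5 + 0 − 254 = -131.5 billion.

-131.5 billion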